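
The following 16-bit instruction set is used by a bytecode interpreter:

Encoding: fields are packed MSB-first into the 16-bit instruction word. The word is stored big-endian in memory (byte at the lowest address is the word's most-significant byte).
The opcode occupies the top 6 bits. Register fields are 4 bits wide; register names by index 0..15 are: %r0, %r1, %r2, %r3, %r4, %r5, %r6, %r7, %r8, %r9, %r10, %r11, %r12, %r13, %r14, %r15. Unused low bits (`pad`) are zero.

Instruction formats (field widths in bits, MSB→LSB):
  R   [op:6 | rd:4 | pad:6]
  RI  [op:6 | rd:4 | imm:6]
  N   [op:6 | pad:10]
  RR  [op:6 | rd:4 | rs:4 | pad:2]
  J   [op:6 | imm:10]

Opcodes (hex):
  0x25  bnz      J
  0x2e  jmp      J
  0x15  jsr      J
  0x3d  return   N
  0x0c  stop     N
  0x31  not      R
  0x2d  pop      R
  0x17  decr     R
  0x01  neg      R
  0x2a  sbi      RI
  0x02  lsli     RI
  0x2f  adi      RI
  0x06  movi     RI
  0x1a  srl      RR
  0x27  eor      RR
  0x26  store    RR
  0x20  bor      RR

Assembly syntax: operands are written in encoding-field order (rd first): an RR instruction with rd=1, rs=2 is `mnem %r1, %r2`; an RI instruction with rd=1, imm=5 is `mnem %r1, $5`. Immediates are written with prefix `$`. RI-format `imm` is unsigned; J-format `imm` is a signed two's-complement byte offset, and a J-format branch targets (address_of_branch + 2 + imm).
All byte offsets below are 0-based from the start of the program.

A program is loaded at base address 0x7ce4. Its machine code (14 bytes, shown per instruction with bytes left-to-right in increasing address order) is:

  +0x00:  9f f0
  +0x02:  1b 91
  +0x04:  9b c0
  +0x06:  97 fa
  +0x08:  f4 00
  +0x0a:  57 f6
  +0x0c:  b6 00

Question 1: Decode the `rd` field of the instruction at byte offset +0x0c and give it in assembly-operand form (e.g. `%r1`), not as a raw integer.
[0c] b6 00 → 0xb600
  top 6b → 0x2d → pop [R]
  rd: (w>>6)&0xf=0x8 → %r8

%r8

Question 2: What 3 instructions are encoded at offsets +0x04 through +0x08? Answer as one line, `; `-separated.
store %r15, %r0; bnz $-6; return

off 0x04: read 9b c0 as big → 0x9bc0
  opcode bits[15:10]=0x26: store/RR
  rd@[9:6]=0xf ⇒ %r15
  rs@[5:2]=0x0 ⇒ %r0
off 0x06: read 97 fa as big → 0x97fa
  opcode bits[15:10]=0x25: bnz/J
  imm@[9:0]=0x3fa (s10→-6) ⇒ $-6
off 0x08: read f4 00 as big → 0xf400
  opcode bits[15:10]=0x3d: return/N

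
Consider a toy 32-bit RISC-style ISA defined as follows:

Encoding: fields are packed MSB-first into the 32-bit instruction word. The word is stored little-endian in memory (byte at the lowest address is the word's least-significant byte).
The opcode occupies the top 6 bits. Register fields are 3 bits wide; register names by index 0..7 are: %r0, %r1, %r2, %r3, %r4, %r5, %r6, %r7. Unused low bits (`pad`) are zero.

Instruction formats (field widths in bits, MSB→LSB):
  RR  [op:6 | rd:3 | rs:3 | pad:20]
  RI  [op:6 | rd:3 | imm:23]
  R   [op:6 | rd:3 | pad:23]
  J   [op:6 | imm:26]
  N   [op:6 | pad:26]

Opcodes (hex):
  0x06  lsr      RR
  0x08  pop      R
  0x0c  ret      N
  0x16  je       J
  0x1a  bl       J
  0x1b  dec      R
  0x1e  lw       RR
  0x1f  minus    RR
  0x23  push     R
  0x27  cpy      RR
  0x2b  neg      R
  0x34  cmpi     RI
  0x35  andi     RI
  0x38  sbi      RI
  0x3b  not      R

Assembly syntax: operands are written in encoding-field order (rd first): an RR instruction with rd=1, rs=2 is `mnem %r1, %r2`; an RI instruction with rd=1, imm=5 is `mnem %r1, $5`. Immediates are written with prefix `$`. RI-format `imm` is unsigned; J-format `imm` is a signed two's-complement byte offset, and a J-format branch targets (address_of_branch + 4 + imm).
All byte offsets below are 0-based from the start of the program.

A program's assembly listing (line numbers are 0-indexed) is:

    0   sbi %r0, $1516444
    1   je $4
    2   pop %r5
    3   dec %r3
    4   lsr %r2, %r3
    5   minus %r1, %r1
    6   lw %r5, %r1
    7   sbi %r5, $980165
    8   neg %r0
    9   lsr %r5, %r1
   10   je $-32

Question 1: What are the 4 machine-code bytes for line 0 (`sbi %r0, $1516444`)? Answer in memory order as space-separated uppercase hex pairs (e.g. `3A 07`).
9C 23 17 E0

0. sbi fields op=0x38:6|rd=0:3|imm=1516444:23 → word e017239ch → 9c 23 17 e0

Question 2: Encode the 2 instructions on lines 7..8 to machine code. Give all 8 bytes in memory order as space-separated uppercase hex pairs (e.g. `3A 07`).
C5 F4 8E E2 00 00 00 AC

7. sbi fields op=0x38:6|rd=5:3|imm=980165:23 → word e28ef4c5h → c5 f4 8e e2
8. neg fields op=0x2b:6|rd=0:3|pad=0:23 → word ac000000h → 00 00 00 ac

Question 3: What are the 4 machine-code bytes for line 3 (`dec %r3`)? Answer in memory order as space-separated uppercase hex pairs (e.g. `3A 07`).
L3: dec op=0x1b:6|rd=3:3|pad=0:23 ⇒ 0x6d800000 ⇒ little 00 00 80 6d

00 00 80 6D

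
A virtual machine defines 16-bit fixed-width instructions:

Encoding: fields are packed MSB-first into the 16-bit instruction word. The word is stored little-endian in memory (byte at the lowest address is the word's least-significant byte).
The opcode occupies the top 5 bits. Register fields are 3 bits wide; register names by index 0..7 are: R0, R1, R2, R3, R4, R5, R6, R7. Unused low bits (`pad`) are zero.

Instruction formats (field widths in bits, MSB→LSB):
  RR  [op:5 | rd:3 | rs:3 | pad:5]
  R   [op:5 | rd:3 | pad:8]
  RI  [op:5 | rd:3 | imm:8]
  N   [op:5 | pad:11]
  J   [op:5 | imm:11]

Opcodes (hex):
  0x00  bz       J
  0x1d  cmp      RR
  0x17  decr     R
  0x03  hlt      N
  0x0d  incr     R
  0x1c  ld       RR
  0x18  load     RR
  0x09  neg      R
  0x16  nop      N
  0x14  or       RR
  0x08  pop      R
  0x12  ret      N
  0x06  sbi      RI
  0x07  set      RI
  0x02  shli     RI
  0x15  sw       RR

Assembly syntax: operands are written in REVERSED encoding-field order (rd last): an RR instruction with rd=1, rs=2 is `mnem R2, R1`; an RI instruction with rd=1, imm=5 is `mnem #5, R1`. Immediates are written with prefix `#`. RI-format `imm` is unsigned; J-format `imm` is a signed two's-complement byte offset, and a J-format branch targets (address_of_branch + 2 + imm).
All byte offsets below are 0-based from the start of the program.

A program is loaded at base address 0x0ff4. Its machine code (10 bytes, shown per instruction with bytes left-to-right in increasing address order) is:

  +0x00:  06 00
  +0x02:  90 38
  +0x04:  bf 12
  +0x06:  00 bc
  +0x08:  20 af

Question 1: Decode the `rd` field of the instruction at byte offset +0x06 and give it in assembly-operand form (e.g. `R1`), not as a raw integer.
+0x06: 00 bc ⇒ word 0xbc00 (little)
  op=0xbc00>>11=0x17 ⇒ decr (R)
  [10:8] rd=4 = R4

R4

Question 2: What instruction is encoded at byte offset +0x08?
[08] 20 af → 0xaf20
  opcode bits[15:11]=0x15: sw/RR
  [10:8] rd=7 = R7
  [7:5] rs=1 = R1

sw R1, R7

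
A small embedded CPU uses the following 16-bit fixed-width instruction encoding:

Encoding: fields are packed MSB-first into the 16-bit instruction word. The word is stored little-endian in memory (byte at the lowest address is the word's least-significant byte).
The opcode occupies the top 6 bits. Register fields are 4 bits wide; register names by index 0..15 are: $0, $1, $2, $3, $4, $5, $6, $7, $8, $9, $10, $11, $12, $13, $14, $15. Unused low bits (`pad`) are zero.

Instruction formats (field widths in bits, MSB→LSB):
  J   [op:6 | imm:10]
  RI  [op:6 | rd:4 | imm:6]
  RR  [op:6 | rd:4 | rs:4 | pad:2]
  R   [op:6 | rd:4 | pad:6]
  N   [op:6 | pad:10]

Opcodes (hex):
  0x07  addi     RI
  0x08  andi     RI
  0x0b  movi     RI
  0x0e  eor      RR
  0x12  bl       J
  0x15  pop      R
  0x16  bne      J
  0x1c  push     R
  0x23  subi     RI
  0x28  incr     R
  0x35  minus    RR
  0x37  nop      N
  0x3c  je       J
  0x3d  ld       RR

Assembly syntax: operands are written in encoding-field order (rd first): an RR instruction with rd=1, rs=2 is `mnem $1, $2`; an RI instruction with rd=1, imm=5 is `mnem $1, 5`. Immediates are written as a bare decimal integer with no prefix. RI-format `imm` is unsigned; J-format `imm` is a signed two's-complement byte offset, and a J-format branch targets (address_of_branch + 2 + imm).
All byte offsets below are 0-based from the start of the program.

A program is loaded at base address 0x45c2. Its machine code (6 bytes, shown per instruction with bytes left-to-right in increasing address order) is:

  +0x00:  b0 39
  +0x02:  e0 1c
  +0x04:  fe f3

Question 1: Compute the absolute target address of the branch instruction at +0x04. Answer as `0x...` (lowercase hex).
0x45c6

[04] fe f3 → 0xf3fe
  opcode bits[15:10]=0x3c: je/J
  imm@[9:0]=0x3fe (s10→-2) ⇒ -2
  target = base 0x45c2 + off 0x04 + 2 + imm -2 = 0x45c6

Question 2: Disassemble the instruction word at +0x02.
[02] e0 1c → 0x1ce0
  opcode bits[15:10]=0x7: addi/RI
  rd: (w>>6)&0xf=0x3 → $3
  imm: (w>>0)&0x3f=0x20 → 32

addi $3, 32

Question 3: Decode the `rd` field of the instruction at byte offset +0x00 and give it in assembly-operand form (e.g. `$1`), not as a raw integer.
off 0x00: read b0 39 as little → 0x39b0
  opcode bits[15:10]=0xe: eor/RR
  rd@[9:6]=0x6 ⇒ $6
  rs@[5:2]=0xc ⇒ $12

$6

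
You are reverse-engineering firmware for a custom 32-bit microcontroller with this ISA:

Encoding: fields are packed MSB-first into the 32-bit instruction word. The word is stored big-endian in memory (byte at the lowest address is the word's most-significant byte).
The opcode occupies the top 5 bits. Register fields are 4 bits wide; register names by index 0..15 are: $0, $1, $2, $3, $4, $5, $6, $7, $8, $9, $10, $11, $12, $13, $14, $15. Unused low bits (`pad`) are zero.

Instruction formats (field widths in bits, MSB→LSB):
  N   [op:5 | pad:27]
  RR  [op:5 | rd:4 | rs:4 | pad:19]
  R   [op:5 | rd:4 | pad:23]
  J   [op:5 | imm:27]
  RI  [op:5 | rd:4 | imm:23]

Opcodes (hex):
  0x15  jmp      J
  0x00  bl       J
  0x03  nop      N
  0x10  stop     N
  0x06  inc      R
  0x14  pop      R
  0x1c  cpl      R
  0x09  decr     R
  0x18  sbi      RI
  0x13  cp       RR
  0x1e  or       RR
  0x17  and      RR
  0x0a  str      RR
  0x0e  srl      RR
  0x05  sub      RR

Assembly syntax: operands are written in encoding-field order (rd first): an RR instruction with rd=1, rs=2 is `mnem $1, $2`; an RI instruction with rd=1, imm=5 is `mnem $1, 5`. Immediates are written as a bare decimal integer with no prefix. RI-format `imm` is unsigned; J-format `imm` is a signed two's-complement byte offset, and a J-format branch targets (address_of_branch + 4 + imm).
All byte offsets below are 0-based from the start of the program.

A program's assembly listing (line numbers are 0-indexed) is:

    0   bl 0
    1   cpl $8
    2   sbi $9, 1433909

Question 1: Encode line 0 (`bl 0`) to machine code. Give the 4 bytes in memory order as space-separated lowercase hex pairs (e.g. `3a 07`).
00 00 00 00

L0: bl op=0x0:5|imm=0:27 ⇒ 0x00000000 ⇒ big 00 00 00 00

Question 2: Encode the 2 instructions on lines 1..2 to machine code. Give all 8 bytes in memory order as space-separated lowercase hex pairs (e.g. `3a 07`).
e4 00 00 00 c4 95 e1 35

L1: cpl op=0x1c:5|rd=8:4|pad=0:23 ⇒ 0xe4000000 ⇒ big e4 00 00 00
L2: sbi op=0x18:5|rd=9:4|imm=1433909:23 ⇒ 0xc495e135 ⇒ big c4 95 e1 35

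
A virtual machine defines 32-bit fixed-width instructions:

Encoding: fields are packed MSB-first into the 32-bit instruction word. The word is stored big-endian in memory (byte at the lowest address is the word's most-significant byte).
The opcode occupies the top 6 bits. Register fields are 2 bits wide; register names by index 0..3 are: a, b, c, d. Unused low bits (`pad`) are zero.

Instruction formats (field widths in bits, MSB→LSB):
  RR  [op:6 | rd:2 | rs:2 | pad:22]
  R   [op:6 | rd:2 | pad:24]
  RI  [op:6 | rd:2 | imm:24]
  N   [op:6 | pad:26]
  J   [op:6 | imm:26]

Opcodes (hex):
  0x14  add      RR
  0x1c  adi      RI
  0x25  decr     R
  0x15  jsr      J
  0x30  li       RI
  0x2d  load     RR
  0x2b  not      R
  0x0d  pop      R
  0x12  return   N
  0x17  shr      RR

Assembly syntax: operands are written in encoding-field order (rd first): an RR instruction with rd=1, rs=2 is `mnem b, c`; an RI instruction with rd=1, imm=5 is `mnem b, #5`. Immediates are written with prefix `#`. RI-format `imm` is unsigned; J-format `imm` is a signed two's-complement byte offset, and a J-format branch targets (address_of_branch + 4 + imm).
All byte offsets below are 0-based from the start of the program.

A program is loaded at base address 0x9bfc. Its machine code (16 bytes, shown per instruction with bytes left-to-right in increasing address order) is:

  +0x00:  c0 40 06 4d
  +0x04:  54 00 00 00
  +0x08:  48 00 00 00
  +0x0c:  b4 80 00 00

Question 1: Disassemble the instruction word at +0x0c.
[0c] b4 80 00 00 → 0xb4800000
  op=0xb4800000>>26=0x2d ⇒ load (RR)
  rd@[25:24]=0x0 ⇒ a
  rs@[23:22]=0x2 ⇒ c

load a, c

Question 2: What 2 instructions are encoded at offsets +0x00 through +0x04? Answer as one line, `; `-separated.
li a, #4195917; jsr #0

+0x00: c0 40 06 4d ⇒ word 0xc040064d (big)
  top 6b → 0x30 → li [RI]
  rd@[25:24]=0x0 ⇒ a
  imm@[23:0]=0x40064d ⇒ #4195917
+0x04: 54 00 00 00 ⇒ word 0x54000000 (big)
  top 6b → 0x15 → jsr [J]
  imm@[25:0]=0x0 ⇒ #0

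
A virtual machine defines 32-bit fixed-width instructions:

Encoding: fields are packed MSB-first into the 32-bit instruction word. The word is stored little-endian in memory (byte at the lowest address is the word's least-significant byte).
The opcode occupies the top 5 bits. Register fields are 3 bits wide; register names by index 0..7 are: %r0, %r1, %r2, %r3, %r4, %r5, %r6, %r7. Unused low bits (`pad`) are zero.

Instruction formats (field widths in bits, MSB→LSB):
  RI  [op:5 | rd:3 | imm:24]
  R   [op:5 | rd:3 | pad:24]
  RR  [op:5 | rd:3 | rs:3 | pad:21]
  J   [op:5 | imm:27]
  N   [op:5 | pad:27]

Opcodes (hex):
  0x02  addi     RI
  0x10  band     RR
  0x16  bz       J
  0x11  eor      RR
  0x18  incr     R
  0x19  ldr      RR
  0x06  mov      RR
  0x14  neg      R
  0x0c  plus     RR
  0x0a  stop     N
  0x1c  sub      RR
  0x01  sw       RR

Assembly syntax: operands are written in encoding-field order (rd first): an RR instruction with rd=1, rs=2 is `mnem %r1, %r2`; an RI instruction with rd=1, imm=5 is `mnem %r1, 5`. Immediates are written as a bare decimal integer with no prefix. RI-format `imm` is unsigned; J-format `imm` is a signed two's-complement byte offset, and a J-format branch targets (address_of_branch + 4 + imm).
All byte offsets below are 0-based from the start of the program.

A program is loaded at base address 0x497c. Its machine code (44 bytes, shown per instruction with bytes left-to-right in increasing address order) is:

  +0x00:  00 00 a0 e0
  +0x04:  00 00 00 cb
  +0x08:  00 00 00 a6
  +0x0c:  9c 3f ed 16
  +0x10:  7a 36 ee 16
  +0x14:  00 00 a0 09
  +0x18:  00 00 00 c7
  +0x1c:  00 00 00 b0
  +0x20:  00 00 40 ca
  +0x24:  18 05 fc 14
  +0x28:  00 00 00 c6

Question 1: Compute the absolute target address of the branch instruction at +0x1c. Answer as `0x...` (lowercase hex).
@+1c  little-endian(00 00 00 b0) = 0xb0000000
  op=0xb0000000>>27=0x16 ⇒ bz (J)
  [26:0] imm=0 = 0
  target = base 0x497c + off 0x1c + 4 + imm 0 = 0x499c

0x499c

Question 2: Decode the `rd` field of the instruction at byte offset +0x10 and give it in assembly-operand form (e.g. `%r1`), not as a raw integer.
%r6

@+10  little-endian(7a 36 ee 16) = 0x16ee367a
  op=0x16ee367a>>27=0x2 ⇒ addi (RI)
  rd: (w>>24)&0x7=0x6 → %r6
  imm: (w>>0)&0xffffff=0xee367a → 15611514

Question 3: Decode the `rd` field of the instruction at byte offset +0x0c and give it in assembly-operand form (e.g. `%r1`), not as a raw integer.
+0x0c: 9c 3f ed 16 ⇒ word 0x16ed3f9c (little)
  top 5b → 0x2 → addi [RI]
  rd@[26:24]=0x6 ⇒ %r6
  imm@[23:0]=0xed3f9c ⇒ 15548316

%r6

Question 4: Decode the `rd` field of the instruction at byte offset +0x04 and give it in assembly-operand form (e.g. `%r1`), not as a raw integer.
@+04  little-endian(00 00 00 cb) = 0xcb000000
  opcode bits[31:27]=0x19: ldr/RR
  rd@[26:24]=0x3 ⇒ %r3
  rs@[23:21]=0x0 ⇒ %r0

%r3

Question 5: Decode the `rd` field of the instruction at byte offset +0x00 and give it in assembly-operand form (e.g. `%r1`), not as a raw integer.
off 0x00: read 00 00 a0 e0 as little → 0xe0a00000
  op=0xe0a00000>>27=0x1c ⇒ sub (RR)
  [26:24] rd=0 = %r0
  [23:21] rs=5 = %r5

%r0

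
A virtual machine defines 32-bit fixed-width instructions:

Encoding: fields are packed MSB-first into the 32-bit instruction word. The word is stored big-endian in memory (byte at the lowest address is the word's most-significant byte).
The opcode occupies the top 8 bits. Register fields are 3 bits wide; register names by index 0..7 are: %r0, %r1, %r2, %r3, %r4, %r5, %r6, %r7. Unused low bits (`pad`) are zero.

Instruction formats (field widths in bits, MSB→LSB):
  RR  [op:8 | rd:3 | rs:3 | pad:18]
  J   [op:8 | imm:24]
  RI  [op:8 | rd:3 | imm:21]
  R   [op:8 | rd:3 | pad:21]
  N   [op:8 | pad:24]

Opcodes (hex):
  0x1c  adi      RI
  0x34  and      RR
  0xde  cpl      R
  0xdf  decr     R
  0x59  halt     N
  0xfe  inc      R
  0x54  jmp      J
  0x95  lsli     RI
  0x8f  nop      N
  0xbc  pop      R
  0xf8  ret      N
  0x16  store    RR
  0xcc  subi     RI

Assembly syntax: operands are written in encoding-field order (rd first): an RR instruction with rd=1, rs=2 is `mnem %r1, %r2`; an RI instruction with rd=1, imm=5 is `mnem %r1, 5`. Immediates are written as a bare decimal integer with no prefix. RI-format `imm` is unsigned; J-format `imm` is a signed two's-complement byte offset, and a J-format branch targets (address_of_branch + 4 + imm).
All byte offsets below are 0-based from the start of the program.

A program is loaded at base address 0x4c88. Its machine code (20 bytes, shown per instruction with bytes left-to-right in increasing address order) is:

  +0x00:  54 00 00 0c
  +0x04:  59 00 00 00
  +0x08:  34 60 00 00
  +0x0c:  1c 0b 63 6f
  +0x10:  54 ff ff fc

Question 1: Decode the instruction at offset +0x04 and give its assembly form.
halt

+0x04: 59 00 00 00 ⇒ word 0x59000000 (big)
  opcode bits[31:24]=0x59: halt/N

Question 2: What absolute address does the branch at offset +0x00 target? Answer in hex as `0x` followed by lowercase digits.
[00] 54 00 00 0c → 0x5400000c
  opcode bits[31:24]=0x54: jmp/J
  [23:0] imm=12 = 12
  target = base 0x4c88 + off 0x00 + 4 + imm 12 = 0x4c98

0x4c98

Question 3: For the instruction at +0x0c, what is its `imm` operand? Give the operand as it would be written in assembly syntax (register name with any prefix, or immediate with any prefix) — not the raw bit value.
off 0x0c: read 1c 0b 63 6f as big → 0x1c0b636f
  top 8b → 0x1c → adi [RI]
  rd@[23:21]=0x0 ⇒ %r0
  imm@[20:0]=0xb636f ⇒ 746351

746351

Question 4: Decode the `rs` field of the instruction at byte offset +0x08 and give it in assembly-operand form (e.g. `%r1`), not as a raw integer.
[08] 34 60 00 00 → 0x34600000
  op=0x34600000>>24=0x34 ⇒ and (RR)
  rd@[23:21]=0x3 ⇒ %r3
  rs@[20:18]=0x0 ⇒ %r0

%r0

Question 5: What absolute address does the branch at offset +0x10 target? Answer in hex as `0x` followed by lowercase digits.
0x4c98

@+10  big-endian(54 ff ff fc) = 0x54fffffc
  top 8b → 0x54 → jmp [J]
  imm: (w>>0)&0xffffff=0xfffffc (s24→-4) → -4
  target = base 0x4c88 + off 0x10 + 4 + imm -4 = 0x4c98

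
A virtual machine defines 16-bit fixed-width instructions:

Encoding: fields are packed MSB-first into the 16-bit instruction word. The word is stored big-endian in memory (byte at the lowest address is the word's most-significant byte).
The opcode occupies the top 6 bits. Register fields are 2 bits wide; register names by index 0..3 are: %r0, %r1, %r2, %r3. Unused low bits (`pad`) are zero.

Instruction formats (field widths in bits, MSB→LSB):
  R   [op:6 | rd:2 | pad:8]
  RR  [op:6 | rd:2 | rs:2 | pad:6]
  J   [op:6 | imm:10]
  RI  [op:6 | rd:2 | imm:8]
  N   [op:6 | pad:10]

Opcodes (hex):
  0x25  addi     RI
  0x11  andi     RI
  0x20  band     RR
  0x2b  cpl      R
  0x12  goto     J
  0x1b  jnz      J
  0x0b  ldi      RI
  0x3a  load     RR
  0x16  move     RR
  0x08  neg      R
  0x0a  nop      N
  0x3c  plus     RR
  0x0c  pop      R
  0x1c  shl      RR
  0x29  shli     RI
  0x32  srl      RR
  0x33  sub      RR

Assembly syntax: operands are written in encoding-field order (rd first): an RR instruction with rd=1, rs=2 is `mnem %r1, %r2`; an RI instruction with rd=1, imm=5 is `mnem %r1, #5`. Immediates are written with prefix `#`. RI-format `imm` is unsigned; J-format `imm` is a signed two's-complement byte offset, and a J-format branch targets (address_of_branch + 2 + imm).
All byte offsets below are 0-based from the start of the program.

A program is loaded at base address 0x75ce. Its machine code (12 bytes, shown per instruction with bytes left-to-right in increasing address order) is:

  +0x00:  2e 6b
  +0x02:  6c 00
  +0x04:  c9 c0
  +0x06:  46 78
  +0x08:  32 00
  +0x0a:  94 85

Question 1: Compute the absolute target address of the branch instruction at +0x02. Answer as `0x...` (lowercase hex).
0x75d2

[02] 6c 00 → 0x6c00
  opcode bits[15:10]=0x1b: jnz/J
  [9:0] imm=0 = #0
  target = base 0x75ce + off 0x02 + 2 + imm 0 = 0x75d2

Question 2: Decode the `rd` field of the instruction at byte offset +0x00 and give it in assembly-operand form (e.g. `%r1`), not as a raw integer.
%r2

@+00  big-endian(2e 6b) = 0x2e6b
  top 6b → 0xb → ldi [RI]
  rd@[9:8]=0x2 ⇒ %r2
  imm@[7:0]=0x6b ⇒ #107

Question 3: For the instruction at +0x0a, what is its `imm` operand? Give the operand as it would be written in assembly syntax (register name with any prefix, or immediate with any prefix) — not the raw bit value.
#133

[0a] 94 85 → 0x9485
  op=0x9485>>10=0x25 ⇒ addi (RI)
  rd: (w>>8)&0x3=0x0 → %r0
  imm: (w>>0)&0xff=0x85 → #133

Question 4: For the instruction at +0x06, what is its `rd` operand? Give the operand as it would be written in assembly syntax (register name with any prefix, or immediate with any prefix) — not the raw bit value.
[06] 46 78 → 0x4678
  op=0x4678>>10=0x11 ⇒ andi (RI)
  rd@[9:8]=0x2 ⇒ %r2
  imm@[7:0]=0x78 ⇒ #120

%r2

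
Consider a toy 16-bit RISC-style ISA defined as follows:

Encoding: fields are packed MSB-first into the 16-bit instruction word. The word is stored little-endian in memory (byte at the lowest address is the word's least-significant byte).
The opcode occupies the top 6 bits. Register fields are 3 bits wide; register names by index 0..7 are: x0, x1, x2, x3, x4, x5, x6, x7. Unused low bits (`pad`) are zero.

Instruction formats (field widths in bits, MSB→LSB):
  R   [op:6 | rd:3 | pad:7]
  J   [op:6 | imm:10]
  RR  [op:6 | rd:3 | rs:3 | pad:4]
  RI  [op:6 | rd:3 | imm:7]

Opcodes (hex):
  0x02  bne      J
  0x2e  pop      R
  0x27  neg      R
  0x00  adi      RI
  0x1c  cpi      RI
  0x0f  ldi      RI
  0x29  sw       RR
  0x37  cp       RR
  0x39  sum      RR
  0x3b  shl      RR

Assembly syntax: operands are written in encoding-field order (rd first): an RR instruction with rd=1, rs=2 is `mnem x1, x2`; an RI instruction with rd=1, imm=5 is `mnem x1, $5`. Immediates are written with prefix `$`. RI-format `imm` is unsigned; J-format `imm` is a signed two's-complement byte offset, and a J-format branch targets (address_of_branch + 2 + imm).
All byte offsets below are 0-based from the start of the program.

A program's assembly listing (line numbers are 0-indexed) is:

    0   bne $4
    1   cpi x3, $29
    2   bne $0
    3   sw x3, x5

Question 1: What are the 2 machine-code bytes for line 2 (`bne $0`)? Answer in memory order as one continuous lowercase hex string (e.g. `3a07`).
0008

L2: bne op=0x2:6|imm=0:10 ⇒ 0x0800 ⇒ little 00 08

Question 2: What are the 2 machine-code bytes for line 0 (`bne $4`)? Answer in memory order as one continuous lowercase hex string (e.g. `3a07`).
0408

L0: bne op=0x2:6|imm=4:10 ⇒ 0x0804 ⇒ little 04 08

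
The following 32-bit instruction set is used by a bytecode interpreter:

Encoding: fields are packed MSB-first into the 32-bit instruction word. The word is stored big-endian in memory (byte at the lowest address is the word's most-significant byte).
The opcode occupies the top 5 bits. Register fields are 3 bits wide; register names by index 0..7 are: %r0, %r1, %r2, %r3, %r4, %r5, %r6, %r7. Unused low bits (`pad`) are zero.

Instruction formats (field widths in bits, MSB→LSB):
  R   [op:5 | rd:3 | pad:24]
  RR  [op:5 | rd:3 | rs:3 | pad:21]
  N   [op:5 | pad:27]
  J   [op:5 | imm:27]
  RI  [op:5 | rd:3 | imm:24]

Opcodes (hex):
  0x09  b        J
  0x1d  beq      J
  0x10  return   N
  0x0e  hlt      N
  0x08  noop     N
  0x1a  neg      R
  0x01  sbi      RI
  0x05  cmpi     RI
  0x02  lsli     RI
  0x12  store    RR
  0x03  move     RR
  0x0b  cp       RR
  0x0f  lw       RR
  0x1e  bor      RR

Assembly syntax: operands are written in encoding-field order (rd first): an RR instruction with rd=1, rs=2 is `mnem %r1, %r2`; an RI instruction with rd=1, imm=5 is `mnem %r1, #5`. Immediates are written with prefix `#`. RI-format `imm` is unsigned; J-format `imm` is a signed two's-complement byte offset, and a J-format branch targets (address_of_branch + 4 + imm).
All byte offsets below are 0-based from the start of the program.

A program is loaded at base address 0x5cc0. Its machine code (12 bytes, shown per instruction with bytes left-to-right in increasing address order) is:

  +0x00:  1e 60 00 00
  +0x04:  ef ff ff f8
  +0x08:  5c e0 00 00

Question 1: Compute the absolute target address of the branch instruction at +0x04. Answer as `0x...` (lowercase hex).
@+04  big-endian(ef ff ff f8) = 0xeffffff8
  top 5b → 0x1d → beq [J]
  [26:0] imm=134217720 (s27→-8) = #-8
  target = base 0x5cc0 + off 0x04 + 4 + imm -8 = 0x5cc0

0x5cc0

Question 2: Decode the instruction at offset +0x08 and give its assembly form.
+0x08: 5c e0 00 00 ⇒ word 0x5ce00000 (big)
  opcode bits[31:27]=0xb: cp/RR
  rd: (w>>24)&0x7=0x4 → %r4
  rs: (w>>21)&0x7=0x7 → %r7

cp %r4, %r7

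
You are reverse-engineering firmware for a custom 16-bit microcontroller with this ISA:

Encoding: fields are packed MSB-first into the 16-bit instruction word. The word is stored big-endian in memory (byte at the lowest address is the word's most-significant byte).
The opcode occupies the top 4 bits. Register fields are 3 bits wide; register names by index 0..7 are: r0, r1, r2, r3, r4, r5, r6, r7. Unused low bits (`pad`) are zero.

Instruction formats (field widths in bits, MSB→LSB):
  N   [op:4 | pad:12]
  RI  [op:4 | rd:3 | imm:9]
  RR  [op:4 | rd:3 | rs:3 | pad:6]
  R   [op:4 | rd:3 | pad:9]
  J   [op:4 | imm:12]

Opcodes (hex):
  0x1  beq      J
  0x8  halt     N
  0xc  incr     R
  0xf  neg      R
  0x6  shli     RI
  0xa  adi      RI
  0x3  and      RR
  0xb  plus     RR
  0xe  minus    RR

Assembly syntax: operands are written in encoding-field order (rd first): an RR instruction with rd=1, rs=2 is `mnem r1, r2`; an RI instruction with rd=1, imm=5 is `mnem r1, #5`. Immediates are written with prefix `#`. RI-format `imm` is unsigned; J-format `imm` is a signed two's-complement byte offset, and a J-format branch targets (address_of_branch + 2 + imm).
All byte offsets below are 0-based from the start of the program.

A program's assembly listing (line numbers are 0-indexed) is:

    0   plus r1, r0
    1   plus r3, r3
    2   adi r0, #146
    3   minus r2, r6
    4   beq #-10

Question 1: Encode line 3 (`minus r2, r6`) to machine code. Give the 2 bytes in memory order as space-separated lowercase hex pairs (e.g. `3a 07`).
L3: minus op=0xe:4|rd=2:3|rs=6:3|pad=0:6 ⇒ 0xe580 ⇒ big e5 80

e5 80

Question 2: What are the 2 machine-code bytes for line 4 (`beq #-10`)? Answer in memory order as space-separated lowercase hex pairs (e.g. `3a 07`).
1f f6

L4: beq op=0x1:4|imm=-10:12 ⇒ 0x1ff6 ⇒ big 1f f6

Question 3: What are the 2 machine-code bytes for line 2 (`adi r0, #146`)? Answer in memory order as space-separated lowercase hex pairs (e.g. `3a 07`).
a0 92

line 2 (adi): pack op=0xa:4|rd=0:3|imm=146:9 = 0xa092; big→ a0 92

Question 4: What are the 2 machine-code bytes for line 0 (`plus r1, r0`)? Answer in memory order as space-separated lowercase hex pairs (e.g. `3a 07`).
b2 00

L0: plus op=0xb:4|rd=1:3|rs=0:3|pad=0:6 ⇒ 0xb200 ⇒ big b2 00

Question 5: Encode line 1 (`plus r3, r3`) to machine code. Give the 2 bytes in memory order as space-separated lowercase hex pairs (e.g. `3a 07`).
1. plus fields op=0xb:4|rd=3:3|rs=3:3|pad=0:6 → word b6c0h → b6 c0

b6 c0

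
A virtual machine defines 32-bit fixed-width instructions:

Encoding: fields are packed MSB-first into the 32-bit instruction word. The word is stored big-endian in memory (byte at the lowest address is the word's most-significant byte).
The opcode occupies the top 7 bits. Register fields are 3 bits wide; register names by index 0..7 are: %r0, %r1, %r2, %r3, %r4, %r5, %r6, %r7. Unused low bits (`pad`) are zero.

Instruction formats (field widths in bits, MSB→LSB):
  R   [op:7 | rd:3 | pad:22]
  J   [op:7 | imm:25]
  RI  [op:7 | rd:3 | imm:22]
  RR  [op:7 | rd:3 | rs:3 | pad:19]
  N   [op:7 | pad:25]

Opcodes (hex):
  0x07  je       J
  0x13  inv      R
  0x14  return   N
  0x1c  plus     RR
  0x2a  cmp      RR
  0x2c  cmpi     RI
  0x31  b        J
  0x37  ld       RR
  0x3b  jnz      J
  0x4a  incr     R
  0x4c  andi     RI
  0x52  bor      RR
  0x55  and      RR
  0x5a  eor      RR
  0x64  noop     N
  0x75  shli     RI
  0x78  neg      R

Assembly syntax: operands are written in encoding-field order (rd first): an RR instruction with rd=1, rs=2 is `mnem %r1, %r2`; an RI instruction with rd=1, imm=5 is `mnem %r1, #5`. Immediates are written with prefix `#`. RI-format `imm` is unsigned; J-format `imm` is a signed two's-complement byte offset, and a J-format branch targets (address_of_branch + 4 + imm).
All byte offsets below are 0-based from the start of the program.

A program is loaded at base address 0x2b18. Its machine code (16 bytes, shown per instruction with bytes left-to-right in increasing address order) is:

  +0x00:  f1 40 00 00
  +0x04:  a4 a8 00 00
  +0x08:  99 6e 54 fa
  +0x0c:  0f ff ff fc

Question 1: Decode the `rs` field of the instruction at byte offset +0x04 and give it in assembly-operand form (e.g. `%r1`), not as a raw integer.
%r5

@+04  big-endian(a4 a8 00 00) = 0xa4a80000
  opcode bits[31:25]=0x52: bor/RR
  rd@[24:22]=0x2 ⇒ %r2
  rs@[21:19]=0x5 ⇒ %r5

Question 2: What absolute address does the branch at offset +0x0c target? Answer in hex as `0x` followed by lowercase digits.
off 0x0c: read 0f ff ff fc as big → 0x0ffffffc
  op=0x0ffffffc>>25=0x7 ⇒ je (J)
  imm@[24:0]=0x1fffffc (s25→-4) ⇒ #-4
  target = base 0x2b18 + off 0x0c + 4 + imm -4 = 0x2b24

0x2b24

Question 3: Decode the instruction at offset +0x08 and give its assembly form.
+0x08: 99 6e 54 fa ⇒ word 0x996e54fa (big)
  top 7b → 0x4c → andi [RI]
  rd@[24:22]=0x5 ⇒ %r5
  imm@[21:0]=0x2e54fa ⇒ #3036410

andi %r5, #3036410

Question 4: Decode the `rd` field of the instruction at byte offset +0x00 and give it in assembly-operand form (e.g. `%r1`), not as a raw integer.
+0x00: f1 40 00 00 ⇒ word 0xf1400000 (big)
  opcode bits[31:25]=0x78: neg/R
  [24:22] rd=5 = %r5

%r5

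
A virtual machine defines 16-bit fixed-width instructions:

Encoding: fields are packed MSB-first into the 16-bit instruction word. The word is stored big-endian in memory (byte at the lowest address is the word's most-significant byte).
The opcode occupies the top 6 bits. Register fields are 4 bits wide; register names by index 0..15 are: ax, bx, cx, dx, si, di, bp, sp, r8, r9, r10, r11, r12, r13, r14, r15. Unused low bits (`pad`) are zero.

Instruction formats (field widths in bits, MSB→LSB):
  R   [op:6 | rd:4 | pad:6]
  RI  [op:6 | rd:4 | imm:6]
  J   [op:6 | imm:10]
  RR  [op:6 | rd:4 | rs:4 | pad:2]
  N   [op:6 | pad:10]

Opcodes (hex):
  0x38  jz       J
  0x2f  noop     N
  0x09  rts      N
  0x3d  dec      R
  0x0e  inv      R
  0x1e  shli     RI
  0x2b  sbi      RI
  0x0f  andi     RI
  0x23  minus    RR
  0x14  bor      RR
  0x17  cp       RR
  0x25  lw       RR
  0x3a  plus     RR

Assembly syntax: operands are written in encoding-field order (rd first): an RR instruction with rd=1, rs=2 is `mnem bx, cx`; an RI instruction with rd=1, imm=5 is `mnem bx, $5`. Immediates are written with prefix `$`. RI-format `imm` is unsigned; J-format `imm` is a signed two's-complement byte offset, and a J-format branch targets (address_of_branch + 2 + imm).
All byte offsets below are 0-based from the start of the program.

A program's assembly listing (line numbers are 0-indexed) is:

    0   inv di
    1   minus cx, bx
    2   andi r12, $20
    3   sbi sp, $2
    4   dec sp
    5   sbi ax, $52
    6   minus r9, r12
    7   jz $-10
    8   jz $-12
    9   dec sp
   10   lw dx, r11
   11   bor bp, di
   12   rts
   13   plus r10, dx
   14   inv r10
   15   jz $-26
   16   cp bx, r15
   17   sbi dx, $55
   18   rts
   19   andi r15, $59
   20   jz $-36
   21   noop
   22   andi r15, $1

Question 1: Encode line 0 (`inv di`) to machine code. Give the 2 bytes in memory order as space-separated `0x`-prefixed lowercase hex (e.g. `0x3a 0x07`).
0x39 0x40

line 0 (inv): pack op=0xe:6|rd=5:4|pad=0:6 = 0x3940; big→ 39 40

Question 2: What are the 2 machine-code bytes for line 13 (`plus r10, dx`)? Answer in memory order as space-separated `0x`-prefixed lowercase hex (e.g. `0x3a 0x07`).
L13: plus op=0x3a:6|rd=10:4|rs=3:4|pad=0:2 ⇒ 0xea8c ⇒ big ea 8c

0xea 0x8c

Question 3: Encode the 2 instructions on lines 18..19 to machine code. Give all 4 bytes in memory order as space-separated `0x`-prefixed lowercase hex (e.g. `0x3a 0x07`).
0x24 0x00 0x3f 0xfb

L18: rts op=0x9:6|pad=0:10 ⇒ 0x2400 ⇒ big 24 00
L19: andi op=0xf:6|rd=15:4|imm=59:6 ⇒ 0x3ffb ⇒ big 3f fb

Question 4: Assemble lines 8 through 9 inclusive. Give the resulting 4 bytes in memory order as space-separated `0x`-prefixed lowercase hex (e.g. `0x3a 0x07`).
0xe3 0xf4 0xf5 0xc0

L8: jz op=0x38:6|imm=-12:10 ⇒ 0xe3f4 ⇒ big e3 f4
L9: dec op=0x3d:6|rd=7:4|pad=0:6 ⇒ 0xf5c0 ⇒ big f5 c0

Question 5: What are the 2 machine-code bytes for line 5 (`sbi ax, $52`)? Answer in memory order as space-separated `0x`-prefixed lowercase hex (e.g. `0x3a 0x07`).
0xac 0x34

5. sbi fields op=0x2b:6|rd=0:4|imm=52:6 → word ac34h → ac 34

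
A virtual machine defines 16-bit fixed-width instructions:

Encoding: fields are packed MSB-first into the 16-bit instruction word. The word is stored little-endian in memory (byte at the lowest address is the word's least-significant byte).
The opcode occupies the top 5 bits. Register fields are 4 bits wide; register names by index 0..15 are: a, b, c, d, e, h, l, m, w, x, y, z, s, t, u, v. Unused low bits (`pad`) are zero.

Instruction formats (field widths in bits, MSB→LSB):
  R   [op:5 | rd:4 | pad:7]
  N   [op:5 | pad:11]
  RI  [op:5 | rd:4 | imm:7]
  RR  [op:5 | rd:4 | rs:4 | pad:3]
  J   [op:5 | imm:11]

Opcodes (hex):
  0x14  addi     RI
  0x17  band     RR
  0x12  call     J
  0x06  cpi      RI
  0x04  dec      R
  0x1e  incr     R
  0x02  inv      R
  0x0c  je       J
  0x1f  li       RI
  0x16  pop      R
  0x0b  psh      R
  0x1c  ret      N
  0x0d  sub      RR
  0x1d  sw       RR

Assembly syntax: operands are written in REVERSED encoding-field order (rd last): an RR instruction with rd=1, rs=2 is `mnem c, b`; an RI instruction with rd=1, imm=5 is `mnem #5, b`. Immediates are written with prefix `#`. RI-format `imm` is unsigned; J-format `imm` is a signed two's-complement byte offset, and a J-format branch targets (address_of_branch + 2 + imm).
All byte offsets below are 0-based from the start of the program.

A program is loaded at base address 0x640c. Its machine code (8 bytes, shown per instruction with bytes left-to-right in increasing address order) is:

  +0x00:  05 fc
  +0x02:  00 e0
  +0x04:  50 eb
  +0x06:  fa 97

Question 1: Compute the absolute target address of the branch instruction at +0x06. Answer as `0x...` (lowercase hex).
0x640e

[06] fa 97 → 0x97fa
  opcode bits[15:11]=0x12: call/J
  imm@[10:0]=0x7fa (s11→-6) ⇒ #-6
  target = base 0x640c + off 0x06 + 2 + imm -6 = 0x640e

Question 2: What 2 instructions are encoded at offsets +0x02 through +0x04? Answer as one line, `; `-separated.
@+02  little-endian(00 e0) = 0xe000
  opcode bits[15:11]=0x1c: ret/N
@+04  little-endian(50 eb) = 0xeb50
  opcode bits[15:11]=0x1d: sw/RR
  [10:7] rd=6 = l
  [6:3] rs=10 = y

ret; sw y, l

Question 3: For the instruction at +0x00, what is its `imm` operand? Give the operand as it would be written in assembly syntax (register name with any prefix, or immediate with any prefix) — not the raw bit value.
#5

+0x00: 05 fc ⇒ word 0xfc05 (little)
  op=0xfc05>>11=0x1f ⇒ li (RI)
  rd@[10:7]=0x8 ⇒ w
  imm@[6:0]=0x5 ⇒ #5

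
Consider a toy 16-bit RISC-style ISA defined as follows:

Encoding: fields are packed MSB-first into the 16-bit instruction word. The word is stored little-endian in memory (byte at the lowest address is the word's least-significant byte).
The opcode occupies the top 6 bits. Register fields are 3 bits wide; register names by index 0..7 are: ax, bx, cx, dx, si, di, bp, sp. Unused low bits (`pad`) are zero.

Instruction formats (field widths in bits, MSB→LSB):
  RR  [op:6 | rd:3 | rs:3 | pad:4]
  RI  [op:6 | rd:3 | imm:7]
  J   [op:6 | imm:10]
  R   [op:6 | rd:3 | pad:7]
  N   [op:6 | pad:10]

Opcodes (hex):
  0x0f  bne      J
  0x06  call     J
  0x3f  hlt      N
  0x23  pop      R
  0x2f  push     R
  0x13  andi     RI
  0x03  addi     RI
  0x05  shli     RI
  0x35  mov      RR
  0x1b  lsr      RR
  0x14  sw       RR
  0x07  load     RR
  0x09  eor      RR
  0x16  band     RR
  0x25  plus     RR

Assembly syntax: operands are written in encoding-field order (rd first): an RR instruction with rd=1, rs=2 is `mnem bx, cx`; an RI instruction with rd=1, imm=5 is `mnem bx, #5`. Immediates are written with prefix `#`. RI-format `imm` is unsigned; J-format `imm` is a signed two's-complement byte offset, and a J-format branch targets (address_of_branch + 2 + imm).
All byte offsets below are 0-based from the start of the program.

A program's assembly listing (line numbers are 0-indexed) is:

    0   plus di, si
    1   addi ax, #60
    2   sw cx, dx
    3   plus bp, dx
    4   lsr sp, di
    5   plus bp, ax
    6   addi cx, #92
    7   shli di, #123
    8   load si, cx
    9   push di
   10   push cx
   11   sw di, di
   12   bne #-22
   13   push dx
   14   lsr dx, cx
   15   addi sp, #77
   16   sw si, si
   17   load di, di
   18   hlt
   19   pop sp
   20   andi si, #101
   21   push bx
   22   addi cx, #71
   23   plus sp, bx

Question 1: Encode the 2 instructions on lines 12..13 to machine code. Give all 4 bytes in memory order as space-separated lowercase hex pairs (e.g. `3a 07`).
ea 3f 80 bd

L12: bne op=0xf:6|imm=-22:10 ⇒ 0x3fea ⇒ little ea 3f
L13: push op=0x2f:6|rd=3:3|pad=0:7 ⇒ 0xbd80 ⇒ little 80 bd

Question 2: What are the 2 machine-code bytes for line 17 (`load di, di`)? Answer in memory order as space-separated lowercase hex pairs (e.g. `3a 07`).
d0 1e

L17: load op=0x7:6|rd=5:3|rs=5:3|pad=0:4 ⇒ 0x1ed0 ⇒ little d0 1e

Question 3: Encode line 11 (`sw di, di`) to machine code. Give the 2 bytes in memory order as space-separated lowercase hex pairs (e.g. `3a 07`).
line 11 (sw): pack op=0x14:6|rd=5:3|rs=5:3|pad=0:4 = 0x52d0; little→ d0 52

d0 52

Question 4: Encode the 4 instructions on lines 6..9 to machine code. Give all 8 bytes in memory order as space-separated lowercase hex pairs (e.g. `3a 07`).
6. addi fields op=0x3:6|rd=2:3|imm=92:7 → word 0d5ch → 5c 0d
7. shli fields op=0x5:6|rd=5:3|imm=123:7 → word 16fbh → fb 16
8. load fields op=0x7:6|rd=4:3|rs=2:3|pad=0:4 → word 1e20h → 20 1e
9. push fields op=0x2f:6|rd=5:3|pad=0:7 → word be80h → 80 be

5c 0d fb 16 20 1e 80 be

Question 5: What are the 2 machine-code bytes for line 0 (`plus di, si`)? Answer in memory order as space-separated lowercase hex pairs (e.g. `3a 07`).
0. plus fields op=0x25:6|rd=5:3|rs=4:3|pad=0:4 → word 96c0h → c0 96

c0 96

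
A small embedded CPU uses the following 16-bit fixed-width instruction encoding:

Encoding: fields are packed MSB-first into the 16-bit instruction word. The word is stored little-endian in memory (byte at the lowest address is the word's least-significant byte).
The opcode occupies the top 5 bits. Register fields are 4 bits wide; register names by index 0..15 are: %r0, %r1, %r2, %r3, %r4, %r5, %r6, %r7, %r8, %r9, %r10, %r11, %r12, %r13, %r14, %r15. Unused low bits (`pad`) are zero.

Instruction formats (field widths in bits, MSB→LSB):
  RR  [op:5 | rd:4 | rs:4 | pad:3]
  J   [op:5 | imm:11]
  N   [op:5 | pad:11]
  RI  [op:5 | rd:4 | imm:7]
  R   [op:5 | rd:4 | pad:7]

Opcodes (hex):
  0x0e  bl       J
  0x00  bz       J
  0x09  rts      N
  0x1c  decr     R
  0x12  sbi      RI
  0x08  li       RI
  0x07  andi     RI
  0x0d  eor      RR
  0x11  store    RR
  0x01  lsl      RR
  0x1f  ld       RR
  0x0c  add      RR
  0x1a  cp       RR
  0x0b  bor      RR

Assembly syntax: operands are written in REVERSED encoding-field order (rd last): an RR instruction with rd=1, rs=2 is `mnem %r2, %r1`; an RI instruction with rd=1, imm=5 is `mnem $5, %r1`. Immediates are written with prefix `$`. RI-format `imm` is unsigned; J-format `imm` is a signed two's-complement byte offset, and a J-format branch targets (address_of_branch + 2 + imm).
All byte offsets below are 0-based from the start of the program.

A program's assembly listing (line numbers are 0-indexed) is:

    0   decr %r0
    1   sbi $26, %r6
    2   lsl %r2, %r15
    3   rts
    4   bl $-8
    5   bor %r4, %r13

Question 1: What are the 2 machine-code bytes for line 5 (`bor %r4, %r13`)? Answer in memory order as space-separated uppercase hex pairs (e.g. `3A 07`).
A0 5E

line 5 (bor): pack op=0xb:5|rd=13:4|rs=4:4|pad=0:3 = 0x5ea0; little→ a0 5e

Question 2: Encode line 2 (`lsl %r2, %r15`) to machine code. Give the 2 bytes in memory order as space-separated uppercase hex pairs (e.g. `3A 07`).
90 0F

2. lsl fields op=0x1:5|rd=15:4|rs=2:4|pad=0:3 → word 0f90h → 90 0f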